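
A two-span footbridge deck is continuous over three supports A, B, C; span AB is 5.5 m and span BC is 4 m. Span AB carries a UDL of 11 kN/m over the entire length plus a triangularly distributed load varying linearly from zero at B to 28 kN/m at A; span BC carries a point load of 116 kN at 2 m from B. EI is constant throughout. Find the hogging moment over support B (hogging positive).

Release continuity at B by inserting a hinge; the redundant is the internal moment M_B. The primary structure is two simply-supported spans AB and BC.
Rotations at B on the released spans (each span's end-slope, ×1/EI):
  span AB: UDL 11: wL³/(24EI) = 76.26/EI
  span AB: triangular load, peak 28: 7w₀L³/(360EI) = 90.58/EI
  span BC: point load 116 at a = 2: Pab(L + b)/(6LEI) = 116/EI
  relative rotation θ_0 = (166.8 + 116)/EI = 282.8/EI
A unit hogging moment at B produces rotation L₁/(3EI) + L₂/(3EI) = 3.167/EI.
Compatibility: M_B·(L₁+L₂)/(3EI) = θ_0, giving M_B = 89.32 kN·m (hogging).

M_B = 89.32 kN·m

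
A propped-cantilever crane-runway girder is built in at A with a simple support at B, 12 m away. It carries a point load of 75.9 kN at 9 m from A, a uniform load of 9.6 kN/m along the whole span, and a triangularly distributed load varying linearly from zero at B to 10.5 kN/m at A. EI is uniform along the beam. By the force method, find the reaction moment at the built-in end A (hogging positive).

Release the roller at B. Primary structure: cantilever fixed at A.
Downward deflection at the released point B due to the loads:
  point load 75.9 at a = 9: Pa²(3L − a)/(6EI) = 27666/EI
  UDL 9.6: wL⁴/(8EI) = 24883/EI
  triangular load, peak 10.5 at the fixed end: w₀L⁴/(30EI) = 7258/EI
  δ_0 = 59806/EI
Tip deflection under a unit load at B: L³/(3EI) = 576/EI.
The prop prevents deflection at B: R_B = δ_0/δ_{BB} = 59806/576 = 103.8 kN.
Moment equilibrium about A: M_A = Σ(load moments about A) − R_B·L = 1626 − 103.8×12 = 380.3 kN·m.

M_A = 380.3 kN·m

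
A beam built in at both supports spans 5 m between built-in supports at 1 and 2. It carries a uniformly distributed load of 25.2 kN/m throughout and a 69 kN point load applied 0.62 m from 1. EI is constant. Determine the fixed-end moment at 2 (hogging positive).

M_2 = 57.15 kN·m

Release both end moments; the primary structure is a simply-supported span 12 with redundants M_1 and M_2.
Simple-span end rotations at 1 and 2 under the given loads:
  at 1: UDL 25.2: wL³/(24EI) = 131.2/EI
  at 2: UDL 25.2: wL³/(24EI) = 131.2/EI
  at 1: point load 69 at a = 0.62: Pab(L + b)/(6LEI) = 58.59/EI
  at 2: point load 69 at a = 0.62: Pab(L + a)/(6LEI) = 35.1/EI
  θ_10 = 189.8/EI,  θ_20 = 166.4/EI
Flexibility coefficients: a unit moment at one end gives L/(3EI) there and L/(6EI) at the far end, so f₁₁ = f₂₂ = 1.667/EI and f₁₂ = f₂₁ = 0.8333/EI.
Compatibility — zero rotation at each built-in end:
  1.667 M_1 + 0.8333 M_2 = 189.8
  0.8333 M_1 + 1.667 M_2 = 166.4
Solving the pair gives M_1 = 85.33 kN·m and M_2 = 57.15 kN·m (hogging).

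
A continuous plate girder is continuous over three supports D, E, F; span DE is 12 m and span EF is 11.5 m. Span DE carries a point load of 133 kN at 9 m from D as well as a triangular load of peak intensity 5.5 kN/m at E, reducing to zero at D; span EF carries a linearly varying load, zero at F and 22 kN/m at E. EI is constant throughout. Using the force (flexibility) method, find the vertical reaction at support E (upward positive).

R_E = 249.6 kN

Release continuity at E by inserting a hinge; the redundant is the internal moment M_E. The primary structure is two simply-supported spans DE and EF.
End slopes at the hinge E, treating each span as simply supported:
  span DE: point load 133 at a = 9: Pab(L + a)/(6LEI) = 1047/EI
  span DE: triangular load, peak 5.5: w₀L³/(45EI) = 211.2/EI
  span EF: triangular load, peak 22: w₀L³/(45EI) = 743.5/EI
  relative rotation θ_0 = (1259 + 743.5)/EI = 2002/EI
A unit hogging moment at E produces rotation L₁/(3EI) + L₂/(3EI) = 7.833/EI.
Compatibility: M_E·(L₁+L₂)/(3EI) = θ_0, giving M_E = 255.6 kN·m (hogging).
Span DE, ΣM about D with M_E applied at E: R_E^{DE}·12 = 1461 + 255.6, so R_E^{DE} = 143 kN and R_D = 166 − 143 = 22.95 kN.
Span EF, ΣM about F: R_E^{EF}·11.5 = 969.8 + 255.6, so R_E^{EF} = 106.6 kN and R_F = 126.5 − 106.6 = 19.94 kN.
R_E = 143 + 106.6 = 249.6 kN.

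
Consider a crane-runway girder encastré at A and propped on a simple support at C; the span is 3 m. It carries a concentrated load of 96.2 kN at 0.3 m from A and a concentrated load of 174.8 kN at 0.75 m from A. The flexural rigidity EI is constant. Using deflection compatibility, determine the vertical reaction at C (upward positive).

Release the roller at C. Primary structure: cantilever fixed at A.
Downward deflection at the released point C due to the loads:
  point load 96.2 at a = 0.3: Pa²(3L − a)/(6EI) = 12.55/EI
  point load 174.8 at a = 0.75: Pa²(3L − a)/(6EI) = 135.2/EI
  δ_0 = 147.8/EI
Flexibility coefficient — unit upward force at C: δ_{CC} = L³/(3EI) = 9/EI.
The prop prevents deflection at C: R_C = δ_0/δ_{CC} = 147.8/9 = 16.42 kN.

R_C = 16.42 kN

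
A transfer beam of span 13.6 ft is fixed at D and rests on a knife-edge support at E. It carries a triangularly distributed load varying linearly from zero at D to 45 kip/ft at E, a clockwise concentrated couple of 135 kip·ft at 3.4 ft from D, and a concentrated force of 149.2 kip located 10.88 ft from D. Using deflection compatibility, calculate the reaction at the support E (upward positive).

Choose R_E as the redundant. The primary structure is the cantilever fixed at D.
Deflection at E on the released cantilever, summing each load's contribution:
  triangular load, peak 45 at the free end: 11w₀L⁴/(120EI) = 141117/EI
  clockwise couple 135 at a = 3.4: M₀a(2L − a)/(2EI) = 5462/EI
  point load 149.2 at a = 10.88: Pa²(3L − a)/(6EI) = 88072/EI
  δ_0 = 234651/EI
Flexibility coefficient — unit upward force at E: δ_{EE} = L³/(3EI) = 838.5/EI.
Compatibility at E: δ_0 − R_E·δ_{EE} = 0, so R_E = 234651/838.5 = 279.9 kip.

R_E = 279.9 kip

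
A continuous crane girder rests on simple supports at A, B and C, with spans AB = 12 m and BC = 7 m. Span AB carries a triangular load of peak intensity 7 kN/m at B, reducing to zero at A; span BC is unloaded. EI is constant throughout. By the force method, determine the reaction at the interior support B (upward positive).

R_B = 37.6 kN

Release continuity at B by inserting a hinge; the redundant is the internal moment M_B. The primary structure is two simply-supported spans AB and BC.
Discontinuity in slope at B on the released structure — sum the simple-span end rotations:
  span AB: triangular load, peak 7: w₀L³/(45EI) = 268.8/EI
  relative rotation θ_0 = (268.8 + 0)/EI = 268.8/EI
A unit hogging moment at B produces rotation L₁/(3EI) + L₂/(3EI) = 6.333/EI.
Slope continuity at B: θ_0 = M_B·6.333/EI, so M_B = 268.8/6.333 = 42.44 kN·m (hogging).
Span AB, ΣM about A with M_B applied at B: R_B^{AB}·12 = 336 + 42.44, so R_B^{AB} = 31.54 kN and R_A = 42 − 31.54 = 10.46 kN.
Span BC, ΣM about C: R_B^{BC}·7 = 0 + 42.44, so R_B^{BC} = 6.063 kN and R_C = 0 − 6.063 = -6.063 kN.
R_B = 31.54 + 6.063 = 37.6 kN.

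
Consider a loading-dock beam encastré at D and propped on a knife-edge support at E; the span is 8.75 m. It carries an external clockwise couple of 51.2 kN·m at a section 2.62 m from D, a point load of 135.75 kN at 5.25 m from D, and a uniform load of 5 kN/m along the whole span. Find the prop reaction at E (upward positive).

Choose R_E as the redundant. The primary structure is the cantilever fixed at D.
Downward deflection at the released point E due to the loads:
  clockwise couple 51.2 at a = 2.62: M₀a(2L − a)/(2EI) = 998/EI
  point load 135.75 at a = 5.25: Pa²(3L − a)/(6EI) = 13096/EI
  UDL 5: wL⁴/(8EI) = 3664/EI
  δ_0 = 17757/EI
Flexibility coefficient — unit upward force at E: δ_{EE} = L³/(3EI) = 223.3/EI.
The prop prevents deflection at E: R_E = δ_0/δ_{EE} = 17757/223.3 = 79.52 kN.

R_E = 79.52 kN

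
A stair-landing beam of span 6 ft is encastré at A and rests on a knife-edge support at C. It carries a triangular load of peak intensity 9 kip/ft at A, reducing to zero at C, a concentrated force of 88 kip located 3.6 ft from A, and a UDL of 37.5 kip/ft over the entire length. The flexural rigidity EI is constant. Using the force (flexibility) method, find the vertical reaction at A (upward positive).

Take the reaction at C as the redundant and release it; the primary structure is a cantilever fixed at A.
Downward deflection at the released point C due to the loads:
  triangular load, peak 9 at the fixed end: w₀L⁴/(30EI) = 388.8/EI
  point load 88 at a = 3.6: Pa²(3L − a)/(6EI) = 2737/EI
  UDL 37.5: wL⁴/(8EI) = 6075/EI
  δ_0 = 9201/EI
Tip deflection under a unit load at C: L³/(3EI) = 72/EI.
The prop prevents deflection at C: R_C = δ_0/δ_{CC} = 9201/72 = 127.8 kip.
Vertical equilibrium: R_A = ΣP − R_C = 340 − 127.8 = 212.2 kip.

R_A = 212.2 kip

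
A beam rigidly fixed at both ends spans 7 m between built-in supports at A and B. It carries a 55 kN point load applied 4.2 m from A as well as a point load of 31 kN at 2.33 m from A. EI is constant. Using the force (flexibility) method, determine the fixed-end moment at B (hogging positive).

Take the two fixed-end moments M_A, M_B as redundants; the released structure is the simple span AB.
On the primary (simply-supported) span, the end slopes from the loading are:
  at A: point load 55 at a = 4.2: Pab(L + b)/(6LEI) = 150.9/EI
  at B: point load 55 at a = 4.2: Pab(L + a)/(6LEI) = 172.5/EI
  at A: point load 31 at a = 2.33: Pab(L + b)/(6LEI) = 93.73/EI
  at B: point load 31 at a = 2.33: Pab(L + a)/(6LEI) = 74.93/EI
  θ_A0 = 244.6/EI,  θ_B0 = 247.4/EI
Flexibility coefficients: a unit moment at one end gives L/(3EI) there and L/(6EI) at the far end, so f₁₁ = f₂₂ = 2.333/EI and f₁₂ = f₂₁ = 1.167/EI.
Compatibility — zero rotation at each built-in end:
  2.333 M_A + 1.167 M_B = 244.6
  1.167 M_A + 2.333 M_B = 247.4
Solving the pair gives M_A = 69.11 kN·m and M_B = 71.48 kN·m (hogging).

M_B = 71.48 kN·m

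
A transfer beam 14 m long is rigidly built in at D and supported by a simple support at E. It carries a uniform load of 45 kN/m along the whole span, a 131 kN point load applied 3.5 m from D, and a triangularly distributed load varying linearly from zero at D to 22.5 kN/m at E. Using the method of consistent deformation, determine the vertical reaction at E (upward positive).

Take the reaction at E as the redundant and release it; the primary structure is a cantilever fixed at D.
Primary-structure tip deflection at E by superposition:
  UDL 45: wL⁴/(8EI) = 216090/EI
  point load 131 at a = 3.5: Pa²(3L − a)/(6EI) = 10297/EI
  triangular load, peak 22.5 at the free end: 11w₀L⁴/(120EI) = 79233/EI
  δ_0 = 305620/EI
Flexibility coefficient — unit upward force at E: δ_{EE} = L³/(3EI) = 914.7/EI.
The prop prevents deflection at E: R_E = δ_0/δ_{EE} = 305620/914.7 = 334.1 kN.

R_E = 334.1 kN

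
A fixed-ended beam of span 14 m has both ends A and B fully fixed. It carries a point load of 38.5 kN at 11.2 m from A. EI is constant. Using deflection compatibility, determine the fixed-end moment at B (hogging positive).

Take the two fixed-end moments M_A, M_B as redundants; the released structure is the simple span AB.
On the primary (simply-supported) span, the end slopes from the loading are:
  at A: point load 38.5 at a = 11.2: Pab(L + b)/(6LEI) = 241.5/EI
  at B: point load 38.5 at a = 11.2: Pab(L + a)/(6LEI) = 362.2/EI
  θ_A0 = 241.5/EI,  θ_B0 = 362.2/EI
Flexibility coefficients: a unit moment at one end gives L/(3EI) there and L/(6EI) at the far end, so f₁₁ = f₂₂ = 4.667/EI and f₁₂ = f₂₁ = 2.333/EI.
Compatibility — zero rotation at each built-in end:
  4.667 M_A + 2.333 M_B = 241.5
  2.333 M_A + 4.667 M_B = 362.2
Solving the pair gives M_A = 17.25 kN·m and M_B = 68.99 kN·m (hogging).

M_B = 68.99 kN·m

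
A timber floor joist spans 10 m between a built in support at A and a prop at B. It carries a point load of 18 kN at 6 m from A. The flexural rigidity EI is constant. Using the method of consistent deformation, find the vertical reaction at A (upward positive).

Release the roller at B. Primary structure: cantilever fixed at A.
Primary-structure tip deflection at B by superposition:
  point load 18 at a = 6: Pa²(3L − a)/(6EI) = 2592/EI
Tip deflection under a unit load at B: L³/(3EI) = 333.3/EI.
Compatibility at B: δ_0 − R_B·δ_{BB} = 0, so R_B = 2592/333.3 = 7.776 kN.
Vertical equilibrium: R_A = ΣP − R_B = 18 − 7.776 = 10.22 kN.

R_A = 10.22 kN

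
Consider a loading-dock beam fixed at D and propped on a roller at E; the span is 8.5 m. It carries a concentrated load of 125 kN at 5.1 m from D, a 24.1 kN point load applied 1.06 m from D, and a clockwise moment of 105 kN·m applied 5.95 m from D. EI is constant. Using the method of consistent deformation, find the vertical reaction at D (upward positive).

R_D = 77.7 kN

Choose R_E as the redundant. The primary structure is the cantilever fixed at D.
Downward deflection at the released point E due to the loads:
  point load 125 at a = 5.1: Pa²(3L − a)/(6EI) = 11054/EI
  point load 24.1 at a = 1.06: Pa²(3L − a)/(6EI) = 110.3/EI
  clockwise couple 105 at a = 5.95: M₀a(2L − a)/(2EI) = 3452/EI
  δ_0 = 14616/EI
Flexibility coefficient — unit upward force at E: δ_{EE} = L³/(3EI) = 204.7/EI.
The prop prevents deflection at E: R_E = δ_0/δ_{EE} = 14616/204.7 = 71.4 kN.
Vertical equilibrium: R_D = ΣP − R_E = 149.1 − 71.4 = 77.7 kN.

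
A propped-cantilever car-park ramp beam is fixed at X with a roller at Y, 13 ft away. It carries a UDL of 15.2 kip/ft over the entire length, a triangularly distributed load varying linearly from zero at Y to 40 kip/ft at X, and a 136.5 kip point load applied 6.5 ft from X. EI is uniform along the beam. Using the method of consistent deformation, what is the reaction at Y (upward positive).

R_Y = 168.8 kip

Choose R_Y as the redundant. The primary structure is the cantilever fixed at X.
Deflection at Y on the released cantilever, summing each load's contribution:
  UDL 15.2: wL⁴/(8EI) = 54266/EI
  triangular load, peak 40 at the fixed end: w₀L⁴/(30EI) = 38081/EI
  point load 136.5 at a = 6.5: Pa²(3L − a)/(6EI) = 31239/EI
  δ_0 = 123586/EI
Tip deflection under a unit load at Y: L³/(3EI) = 732.3/EI.
Compatibility at Y: δ_0 − R_Y·δ_{YY} = 0, so R_Y = 123586/732.3 = 168.8 kip.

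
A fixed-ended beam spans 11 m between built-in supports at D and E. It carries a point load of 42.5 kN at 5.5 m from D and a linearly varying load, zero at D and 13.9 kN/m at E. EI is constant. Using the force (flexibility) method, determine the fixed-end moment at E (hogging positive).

M_E = 142.5 kN·m

Take the two fixed-end moments M_D, M_E as redundants; the released structure is the simple span DE.
End rotations of the released simple span under the applied load (×1/EI):
  at D: point load 42.5 at a = 5.5: Pab(L + b)/(6LEI) = 321.4/EI
  at E: point load 42.5 at a = 5.5: Pab(L + a)/(6LEI) = 321.4/EI
  at D: triangular load, peak 13.9: 7w₀L³/(360EI) = 359.7/EI
  at E: triangular load, peak 13.9: w₀L³/(45EI) = 411.1/EI
  θ_D0 = 681.1/EI,  θ_E0 = 732.5/EI
Flexibility coefficients: a unit moment at one end gives L/(3EI) there and L/(6EI) at the far end, so f₁₁ = f₂₂ = 3.667/EI and f₁₂ = f₂₁ = 1.833/EI.
Compatibility — zero rotation at each built-in end:
  3.667 M_D + 1.833 M_E = 681.1
  1.833 M_D + 3.667 M_E = 732.5
Solving the pair gives M_D = 114.5 kN·m and M_E = 142.5 kN·m (hogging).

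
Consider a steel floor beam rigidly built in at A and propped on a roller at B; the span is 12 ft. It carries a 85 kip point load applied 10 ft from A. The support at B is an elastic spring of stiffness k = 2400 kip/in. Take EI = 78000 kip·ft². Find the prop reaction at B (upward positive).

Release the roller at B. Primary structure: cantilever fixed at A.
Free-end deflection of the primary structure under the applied loading (downward +):
  point load 85 at a = 10: Pa²(3L − a)/(6EI) = 36833/EI
Tip deflection under a unit load at B: L³/(3EI) = 576/EI.
With EI = 78000 kip·ft²: δ_0 = 0.47222 ft and δ_{BB} = 0.007385 ft/kip.
Compatibility — the spring shortens by R_B/k under the reaction it provides: δ_0 − R_B·δ_{BB} = R_B/k. With 1/k = 1/(2400×12) ft/kip = 0.000035 ft/kip, R_B = δ_0 / (δ_{BB} + 1/k) = 0.47222 / (0.007385 + 0.000035) = 63.65 kip.

R_B = 63.65 kip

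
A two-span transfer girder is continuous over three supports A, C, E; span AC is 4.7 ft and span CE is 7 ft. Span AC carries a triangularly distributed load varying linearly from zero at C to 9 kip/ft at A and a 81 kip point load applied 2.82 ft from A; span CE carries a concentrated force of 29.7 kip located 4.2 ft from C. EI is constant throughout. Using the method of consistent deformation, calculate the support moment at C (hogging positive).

Release continuity at C by inserting a hinge; the redundant is the internal moment M_C. The primary structure is two simply-supported spans AC and CE.
Rotations at C on the released spans (each span's end-slope, ×1/EI):
  span AC: triangular load, peak 9: 7w₀L³/(360EI) = 18.17/EI
  span AC: point load 81 at a = 2.82: Pab(L + a)/(6LEI) = 114.5/EI
  span CE: point load 29.7 at a = 4.2: Pab(L + b)/(6LEI) = 81.5/EI
  relative rotation θ_0 = (132.7 + 81.5)/EI = 214.2/EI
A unit hogging moment at C produces rotation L₁/(3EI) + L₂/(3EI) = 3.9/EI.
Compatibility: M_C·(L₁+L₂)/(3EI) = θ_0, giving M_C = 54.92 kip·ft (hogging).

M_C = 54.92 kip·ft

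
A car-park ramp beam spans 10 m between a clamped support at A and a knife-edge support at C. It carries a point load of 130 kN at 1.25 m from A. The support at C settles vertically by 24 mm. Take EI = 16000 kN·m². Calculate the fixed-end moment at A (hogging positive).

Release the roller at C. Primary structure: cantilever fixed at A.
Downward deflection at the released point C due to the loads:
  point load 130 at a = 1.25: Pa²(3L − a)/(6EI) = 973.3/EI
Flexibility coefficient — unit upward force at C: δ_{CC} = L³/(3EI) = 333.3/EI.
With EI = 16000 kN·m²: δ_0 = 0.060832 m and δ_{CC} = 0.020833 m/kN.
Compatibility — the beam at C must follow the support down by 0.024 m: δ_0 − R_C·δ_{CC} = 0.024, so R_C = (0.060832 − 0.024)/0.020833 = 1.768 kN.
Moment equilibrium about A: M_A = Σ(load moments about A) − R_C·L = 162.5 − 1.768×10 = 144.8 kN·m.

M_A = 144.8 kN·m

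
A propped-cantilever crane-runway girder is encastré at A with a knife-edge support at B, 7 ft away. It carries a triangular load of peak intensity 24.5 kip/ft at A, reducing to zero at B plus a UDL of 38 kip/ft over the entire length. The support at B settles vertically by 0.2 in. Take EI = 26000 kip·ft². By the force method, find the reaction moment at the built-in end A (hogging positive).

Remove the prop at B; the released (primary) structure is a cantilever built in at A.
Deflection at B on the released cantilever, summing each load's contribution:
  triangular load, peak 24.5 at the fixed end: w₀L⁴/(30EI) = 1961/EI
  UDL 38: wL⁴/(8EI) = 11405/EI
  δ_0 = 13366/EI
Tip deflection under a unit load at B: L³/(3EI) = 114.3/EI.
With EI = 26000 kip·ft²: δ_0 = 0.51406 ft and δ_{BB} = 0.004397 ft/kip.
Compatibility — the beam at B must follow the support down by 0.01667 ft: δ_0 − R_B·δ_{BB} = 0.01667, so R_B = (0.51406 − 0.01667)/0.004397 = 113.1 kip.
Moment equilibrium about A: M_A = Σ(load moments about A) − R_B·L = 1131 − 113.1×7 = 339.3 kip·ft.

M_A = 339.3 kip·ft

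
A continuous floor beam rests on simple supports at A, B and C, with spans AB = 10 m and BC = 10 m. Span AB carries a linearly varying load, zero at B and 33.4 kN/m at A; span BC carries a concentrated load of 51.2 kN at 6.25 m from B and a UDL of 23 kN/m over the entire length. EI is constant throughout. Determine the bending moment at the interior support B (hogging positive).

M_B = 282.4 kN·m

Release continuity at B by inserting a hinge; the redundant is the internal moment M_B. The primary structure is two simply-supported spans AB and BC.
End slopes at the hinge B, treating each span as simply supported:
  span AB: triangular load, peak 33.4: 7w₀L³/(360EI) = 649.4/EI
  span BC: point load 51.2 at a = 6.25: Pab(L + b)/(6LEI) = 275/EI
  span BC: UDL 23: wL³/(24EI) = 958.3/EI
  relative rotation θ_0 = (649.4 + 1233)/EI = 1883/EI
A unit hogging moment at B produces rotation L₁/(3EI) + L₂/(3EI) = 6.667/EI.
Compatibility: M_B·(L₁+L₂)/(3EI) = θ_0, giving M_B = 282.4 kN·m (hogging).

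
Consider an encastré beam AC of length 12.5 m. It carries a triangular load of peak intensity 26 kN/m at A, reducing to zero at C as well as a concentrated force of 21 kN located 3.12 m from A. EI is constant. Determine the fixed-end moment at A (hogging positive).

M_A = 240 kN·m

Release both end moments; the primary structure is a simply-supported span AC with redundants M_A and M_C.
Simple-span end rotations at A and C under the given loads:
  at A: triangular load, peak 26: w₀L³/(45EI) = 1128/EI
  at C: triangular load, peak 26: 7w₀L³/(360EI) = 987.4/EI
  at A: point load 21 at a = 3.12: Pab(L + b)/(6LEI) = 179.3/EI
  at C: point load 21 at a = 3.12: Pab(L + a)/(6LEI) = 128/EI
  θ_A0 = 1308/EI,  θ_C0 = 1115/EI
Flexibility coefficients: a unit moment at one end gives L/(3EI) there and L/(6EI) at the far end, so f₁₁ = f₂₂ = 4.167/EI and f₁₂ = f₂₁ = 2.083/EI.
Compatibility — zero rotation at each built-in end:
  4.167 M_A + 2.083 M_C = 1308
  2.083 M_A + 4.167 M_C = 1115
Solving the pair gives M_A = 240 kN·m and M_C = 147.7 kN·m (hogging).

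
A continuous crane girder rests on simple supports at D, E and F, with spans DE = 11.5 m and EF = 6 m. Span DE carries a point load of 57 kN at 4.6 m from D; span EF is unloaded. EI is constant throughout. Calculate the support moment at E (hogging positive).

Take M_E as the redundant. Released structure: two simple spans DE and EF with a hinge at E.
Discontinuity in slope at E on the released structure — sum the simple-span end rotations:
  span DE: point load 57 at a = 4.6: Pab(L + a)/(6LEI) = 422.1/EI
  relative rotation θ_0 = (422.1 + 0)/EI = 422.1/EI
A unit hogging moment at E produces rotation L₁/(3EI) + L₂/(3EI) = 5.833/EI.
Slope continuity at E: θ_0 = M_E·5.833/EI, so M_E = 422.1/5.833 = 72.37 kN·m (hogging).

M_E = 72.37 kN·m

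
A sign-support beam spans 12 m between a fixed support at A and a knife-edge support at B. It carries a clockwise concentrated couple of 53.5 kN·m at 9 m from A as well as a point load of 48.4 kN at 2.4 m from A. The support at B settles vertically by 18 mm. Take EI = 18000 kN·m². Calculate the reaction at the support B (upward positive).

Release the roller at B. Primary structure: cantilever fixed at A.
Free-end deflection of the primary structure under the applied loading (downward +):
  clockwise couple 53.5 at a = 9: M₀a(2L − a)/(2EI) = 3611/EI
  point load 48.4 at a = 2.4: Pa²(3L − a)/(6EI) = 1561/EI
  δ_0 = 5172/EI
Flexibility coefficient — unit upward force at B: δ_{BB} = L³/(3EI) = 576/EI.
With EI = 18000 kN·m²: δ_0 = 0.28736 m and δ_{BB} = 0.032 m/kN.
Compatibility — the beam at B must follow the support down by 0.018 m: δ_0 − R_B·δ_{BB} = 0.018, so R_B = (0.28736 − 0.018)/0.032 = 8.417 kN.

R_B = 8.417 kN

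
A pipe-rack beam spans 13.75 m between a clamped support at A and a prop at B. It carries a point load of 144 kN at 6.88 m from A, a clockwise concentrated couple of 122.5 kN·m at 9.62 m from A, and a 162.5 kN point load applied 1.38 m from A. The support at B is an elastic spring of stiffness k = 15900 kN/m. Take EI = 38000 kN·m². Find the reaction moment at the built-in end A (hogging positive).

M_A = 520.4 kN·m

Take the reaction at B as the redundant and release it; the primary structure is a cantilever fixed at A.
Downward deflection at the released point B due to the loads:
  point load 144 at a = 6.88: Pa²(3L − a)/(6EI) = 39045/EI
  clockwise couple 122.5 at a = 9.62: M₀a(2L − a)/(2EI) = 10535/EI
  point load 162.5 at a = 1.38: Pa²(3L − a)/(6EI) = 2056/EI
  δ_0 = 51637/EI
Flexibility coefficient — unit upward force at B: δ_{BB} = L³/(3EI) = 866.5/EI.
With EI = 38000 kN·m²: δ_0 = 1.3589 m and δ_{BB} = 0.022804 m/kN.
Compatibility — the spring shortens by R_B/k under the reaction it provides: δ_0 − R_B·δ_{BB} = R_B/k. With 1/k = 0.000063 m/kN, R_B = δ_0 / (δ_{BB} + 1/k) = 1.3589 / (0.022804 + 0.000063) = 59.43 kN.
Moment equilibrium about A: M_A = Σ(load moments about A) − R_B·L = 1337 − 59.43×13.75 = 520.4 kN·m.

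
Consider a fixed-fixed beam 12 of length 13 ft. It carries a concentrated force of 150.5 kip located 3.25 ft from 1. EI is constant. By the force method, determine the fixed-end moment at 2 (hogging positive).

Take the two fixed-end moments M_1, M_2 as redundants; the released structure is the simple span 12.
Simple-span end rotations at 1 and 2 under the given loads:
  at 1: point load 150.5 at a = 3.25: Pab(L + b)/(6LEI) = 1391/EI
  at 2: point load 150.5 at a = 3.25: Pab(L + a)/(6LEI) = 993.5/EI
  θ_10 = 1391/EI,  θ_20 = 993.5/EI
Flexibility coefficients: a unit moment at one end gives L/(3EI) there and L/(6EI) at the far end, so f₁₁ = f₂₂ = 4.333/EI and f₁₂ = f₂₁ = 2.167/EI.
Compatibility — zero rotation at each built-in end:
  4.333 M_1 + 2.167 M_2 = 1391
  2.167 M_1 + 4.333 M_2 = 993.5
Solving the pair gives M_1 = 275.1 kip·ft and M_2 = 91.71 kip·ft (hogging).

M_2 = 91.71 kip·ft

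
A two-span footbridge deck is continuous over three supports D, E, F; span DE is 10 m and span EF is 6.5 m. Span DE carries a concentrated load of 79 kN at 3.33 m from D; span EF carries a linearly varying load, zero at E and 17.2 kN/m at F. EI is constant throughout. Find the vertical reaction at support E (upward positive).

R_E = 67.17 kN

Take M_E as the redundant. Released structure: two simple spans DE and EF with a hinge at E.
Discontinuity in slope at E on the released structure — sum the simple-span end rotations:
  span DE: point load 79 at a = 3.33: Pab(L + a)/(6LEI) = 389.8/EI
  span EF: triangular load, peak 17.2: 7w₀L³/(360EI) = 91.85/EI
  relative rotation θ_0 = (389.8 + 91.85)/EI = 481.7/EI
A unit hogging moment at E produces rotation L₁/(3EI) + L₂/(3EI) = 5.5/EI.
Compatibility: M_E·(L₁+L₂)/(3EI) = θ_0, giving M_E = 87.58 kN·m (hogging).
Span DE, ΣM about D with M_E applied at E: R_E^{DE}·10 = 263.1 + 87.58, so R_E^{DE} = 35.06 kN and R_D = 79 − 35.06 = 43.94 kN.
Span EF, ΣM about F: R_E^{EF}·6.5 = 121.1 + 87.58, so R_E^{EF} = 32.11 kN and R_F = 55.9 − 32.11 = 23.79 kN.
R_E = 35.06 + 32.11 = 67.17 kN.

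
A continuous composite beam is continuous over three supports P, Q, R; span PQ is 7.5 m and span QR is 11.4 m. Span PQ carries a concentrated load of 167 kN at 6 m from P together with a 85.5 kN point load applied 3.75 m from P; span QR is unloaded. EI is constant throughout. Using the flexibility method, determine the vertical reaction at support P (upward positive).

Take M_Q as the redundant. Released structure: two simple spans PQ and QR with a hinge at Q.
Discontinuity in slope at Q on the released structure — sum the simple-span end rotations:
  span PQ: point load 167 at a = 6: Pab(L + a)/(6LEI) = 450.9/EI
  span PQ: point load 85.5 at a = 3.75: Pab(L + a)/(6LEI) = 300.6/EI
  relative rotation θ_0 = (751.5 + 0)/EI = 751.5/EI
A unit hogging moment at Q produces rotation L₁/(3EI) + L₂/(3EI) = 6.3/EI.
Compatibility: M_Q·(L₁+L₂)/(3EI) = θ_0, giving M_Q = 119.3 kN·m (hogging).
Span PQ, ΣM about P with M_Q applied at Q: R_Q^{PQ}·7.5 = 1323 + 119.3, so R_Q^{PQ} = 192.3 kN and R_P = 252.5 − 192.3 = 60.25 kN.

R_P = 60.25 kN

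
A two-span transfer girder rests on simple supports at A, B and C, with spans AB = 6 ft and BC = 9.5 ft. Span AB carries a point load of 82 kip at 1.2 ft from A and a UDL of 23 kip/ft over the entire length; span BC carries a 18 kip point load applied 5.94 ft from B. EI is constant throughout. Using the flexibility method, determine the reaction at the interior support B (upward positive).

R_B = 112.6 kip

Insert a hinge at B; M_B is the redundant, and each span becomes simply supported.
Rotations at B on the released spans (each span's end-slope, ×1/EI):
  span AB: point load 82 at a = 1.2: Pab(L + a)/(6LEI) = 94.46/EI
  span AB: UDL 23: wL³/(24EI) = 207/EI
  span BC: point load 18 at a = 5.94: Pab(L + b)/(6LEI) = 87.21/EI
  relative rotation θ_0 = (301.5 + 87.21)/EI = 388.7/EI
A unit hogging moment at B produces rotation L₁/(3EI) + L₂/(3EI) = 5.167/EI.
Slope continuity at B: θ_0 = M_B·5.167/EI, so M_B = 388.7/5.167 = 75.23 kip·ft (hogging).
Span AB, ΣM about A with M_B applied at B: R_B^{AB}·6 = 512.4 + 75.23, so R_B^{AB} = 97.94 kip and R_A = 220 − 97.94 = 122.1 kip.
Span BC, ΣM about C: R_B^{BC}·9.5 = 64.08 + 75.23, so R_B^{BC} = 14.66 kip and R_C = 18 − 14.66 = 3.336 kip.
R_B = 97.94 + 14.66 = 112.6 kip.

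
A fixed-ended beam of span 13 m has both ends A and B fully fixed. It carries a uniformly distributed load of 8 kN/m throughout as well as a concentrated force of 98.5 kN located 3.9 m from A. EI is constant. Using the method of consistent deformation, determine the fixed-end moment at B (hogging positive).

Release both end moments; the primary structure is a simply-supported span AB with redundants M_A and M_B.
Simple-span end rotations at A and B under the given loads:
  at A: UDL 8: wL³/(24EI) = 732.3/EI
  at B: UDL 8: wL³/(24EI) = 732.3/EI
  at A: point load 98.5 at a = 3.9: Pab(L + b)/(6LEI) = 990.5/EI
  at B: point load 98.5 at a = 3.9: Pab(L + a)/(6LEI) = 757.4/EI
  θ_A0 = 1723/EI,  θ_B0 = 1490/EI
Flexibility coefficients: a unit moment at one end gives L/(3EI) there and L/(6EI) at the far end, so f₁₁ = f₂₂ = 4.333/EI and f₁₂ = f₂₁ = 2.167/EI.
Compatibility — zero rotation at each built-in end:
  4.333 M_A + 2.167 M_B = 1723
  2.167 M_A + 4.333 M_B = 1490
Solving the pair gives M_A = 300.9 kN·m and M_B = 193.3 kN·m (hogging).

M_B = 193.3 kN·m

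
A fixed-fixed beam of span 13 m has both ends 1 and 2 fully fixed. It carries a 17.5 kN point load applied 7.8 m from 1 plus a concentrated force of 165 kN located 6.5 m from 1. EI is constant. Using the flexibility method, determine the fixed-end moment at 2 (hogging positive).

Take the two fixed-end moments M_1, M_2 as redundants; the released structure is the simple span 12.
On the primary (simply-supported) span, the end slopes from the loading are:
  at 1: point load 17.5 at a = 7.8: Pab(L + b)/(6LEI) = 165.6/EI
  at 2: point load 17.5 at a = 7.8: Pab(L + a)/(6LEI) = 189.3/EI
  at 1: point load 165 at a = 6.5: Pab(L + b)/(6LEI) = 1743/EI
  at 2: point load 165 at a = 6.5: Pab(L + a)/(6LEI) = 1743/EI
  θ_10 = 1908/EI,  θ_20 = 1932/EI
Flexibility coefficients: a unit moment at one end gives L/(3EI) there and L/(6EI) at the far end, so f₁₁ = f₂₂ = 4.333/EI and f₁₂ = f₂₁ = 2.167/EI.
Compatibility — zero rotation at each built-in end:
  4.333 M_1 + 2.167 M_2 = 1908
  2.167 M_1 + 4.333 M_2 = 1932
Solving the pair gives M_1 = 290 kN·m and M_2 = 300.9 kN·m (hogging).

M_2 = 300.9 kN·m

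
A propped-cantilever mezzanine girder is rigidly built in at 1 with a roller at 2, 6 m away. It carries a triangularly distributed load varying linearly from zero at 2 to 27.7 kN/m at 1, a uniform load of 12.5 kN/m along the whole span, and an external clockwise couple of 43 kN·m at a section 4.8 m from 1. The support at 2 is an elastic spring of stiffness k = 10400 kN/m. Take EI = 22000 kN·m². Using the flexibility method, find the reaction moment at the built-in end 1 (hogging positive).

Remove the prop at 2; the released (primary) structure is a cantilever built in at 1.
Free-end deflection of the primary structure under the applied loading (downward +):
  triangular load, peak 27.7 at the fixed end: w₀L⁴/(30EI) = 1197/EI
  UDL 12.5: wL⁴/(8EI) = 2025/EI
  clockwise couple 43 at a = 4.8: M₀a(2L − a)/(2EI) = 743/EI
  δ_0 = 3965/EI
Flexibility coefficient — unit upward force at 2: δ_{22} = L³/(3EI) = 72/EI.
With EI = 22000 kN·m²: δ_0 = 0.18021 m and δ_{22} = 0.003273 m/kN.
Compatibility — the spring shortens by R_2/k under the reaction it provides: δ_0 − R_2·δ_{22} = R_2/k. With 1/k = 0.000096 m/kN, R_2 = δ_0 / (δ_{22} + 1/k) = 0.18021 / (0.003273 + 0.000096) = 53.49 kN.
Moment equilibrium about 1: M_1 = Σ(load moments about 1) − R_2·L = 434.2 − 53.49×6 = 113.2 kN·m.

M_1 = 113.2 kN·m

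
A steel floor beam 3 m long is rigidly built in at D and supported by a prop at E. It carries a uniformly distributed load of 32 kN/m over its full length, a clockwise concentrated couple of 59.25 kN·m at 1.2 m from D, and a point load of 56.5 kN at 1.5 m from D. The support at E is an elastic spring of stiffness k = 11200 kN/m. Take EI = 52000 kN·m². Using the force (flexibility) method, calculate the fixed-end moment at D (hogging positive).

Remove the prop at E; the released (primary) structure is a cantilever built in at D.
Downward deflection at the released point E due to the loads:
  UDL 32: wL⁴/(8EI) = 324/EI
  clockwise couple 59.25 at a = 1.2: M₀a(2L − a)/(2EI) = 170.6/EI
  point load 56.5 at a = 1.5: Pa²(3L − a)/(6EI) = 158.9/EI
  δ_0 = 653.5/EI
Tip deflection under a unit load at E: L³/(3EI) = 9/EI.
With EI = 52000 kN·m²: δ_0 = 0.012568 m and δ_{EE} = 0.000173 m/kN.
Compatibility — the spring shortens by R_E/k under the reaction it provides: δ_0 − R_E·δ_{EE} = R_E/k. With 1/k = 0.000089 m/kN, R_E = δ_0 / (δ_{EE} + 1/k) = 0.012568 / (0.000173 + 0.000089) = 47.9 kN.
Moment equilibrium about D: M_D = Σ(load moments about D) − R_E·L = 288 − 47.9×3 = 144.3 kN·m.

M_D = 144.3 kN·m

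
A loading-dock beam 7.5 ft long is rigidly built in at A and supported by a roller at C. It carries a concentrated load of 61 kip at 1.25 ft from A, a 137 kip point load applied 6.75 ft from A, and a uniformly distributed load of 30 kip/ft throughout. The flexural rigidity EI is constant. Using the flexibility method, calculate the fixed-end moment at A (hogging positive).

Remove the prop at C; the released (primary) structure is a cantilever built in at A.
Primary-structure tip deflection at C by superposition:
  point load 61 at a = 1.25: Pa²(3L − a)/(6EI) = 337.6/EI
  point load 137 at a = 6.75: Pa²(3L − a)/(6EI) = 16385/EI
  UDL 30: wL⁴/(8EI) = 11865/EI
  δ_0 = 28588/EI
Flexibility coefficient — unit upward force at C: δ_{CC} = L³/(3EI) = 140.6/EI.
The prop prevents deflection at C: R_C = δ_0/δ_{CC} = 28588/140.6 = 203.3 kip.
Moment equilibrium about A: M_A = Σ(load moments about A) − R_C·L = 1845 − 203.3×7.5 = 320 kip·ft.

M_A = 320 kip·ft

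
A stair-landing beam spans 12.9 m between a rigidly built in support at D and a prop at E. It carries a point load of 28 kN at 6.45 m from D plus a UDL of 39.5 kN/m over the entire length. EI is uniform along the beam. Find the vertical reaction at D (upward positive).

Take the reaction at E as the redundant and release it; the primary structure is a cantilever fixed at D.
Downward deflection at the released point E due to the loads:
  point load 28 at a = 6.45: Pa²(3L − a)/(6EI) = 6261/EI
  UDL 39.5: wL⁴/(8EI) = 136731/EI
  δ_0 = 142992/EI
Flexibility coefficient — unit upward force at E: δ_{EE} = L³/(3EI) = 715.6/EI.
Compatibility at E: δ_0 − R_E·δ_{EE} = 0, so R_E = 142992/715.6 = 199.8 kN.
Vertical equilibrium: R_D = ΣP − R_E = 537.5 − 199.8 = 337.7 kN.

R_D = 337.7 kN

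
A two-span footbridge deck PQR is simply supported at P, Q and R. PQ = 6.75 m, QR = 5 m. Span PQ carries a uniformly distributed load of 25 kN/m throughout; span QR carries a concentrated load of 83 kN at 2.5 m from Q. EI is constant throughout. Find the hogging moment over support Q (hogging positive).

Insert a hinge at Q; M_Q is the redundant, and each span becomes simply supported.
End slopes at the hinge Q, treating each span as simply supported:
  span PQ: UDL 25: wL³/(24EI) = 320.4/EI
  span QR: point load 83 at a = 2.5: Pab(L + b)/(6LEI) = 129.7/EI
  relative rotation θ_0 = (320.4 + 129.7)/EI = 450/EI
A unit hogging moment at Q produces rotation L₁/(3EI) + L₂/(3EI) = 3.917/EI.
Slope continuity at Q: θ_0 = M_Q·3.917/EI, so M_Q = 450/3.917 = 114.9 kN·m (hogging).

M_Q = 114.9 kN·m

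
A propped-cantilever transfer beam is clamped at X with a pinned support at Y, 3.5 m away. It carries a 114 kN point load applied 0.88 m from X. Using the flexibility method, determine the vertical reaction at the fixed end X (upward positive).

R_X = 104.1 kN

Release the roller at Y. Primary structure: cantilever fixed at X.
Primary-structure tip deflection at Y by superposition:
  point load 114 at a = 0.88: Pa²(3L − a)/(6EI) = 141.5/EI
Flexibility coefficient — unit upward force at Y: δ_{YY} = L³/(3EI) = 14.29/EI.
The prop prevents deflection at Y: R_Y = δ_0/δ_{YY} = 141.5/14.29 = 9.904 kN.
Vertical equilibrium: R_X = ΣP − R_Y = 114 − 9.904 = 104.1 kN.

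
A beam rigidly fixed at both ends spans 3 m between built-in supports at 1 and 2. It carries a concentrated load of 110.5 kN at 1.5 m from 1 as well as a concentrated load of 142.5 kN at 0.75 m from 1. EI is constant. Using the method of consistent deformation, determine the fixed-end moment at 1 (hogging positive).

Release both end moments; the primary structure is a simply-supported span 12 with redundants M_1 and M_2.
On the primary (simply-supported) span, the end slopes from the loading are:
  at 1: point load 110.5 at a = 1.5: Pab(L + b)/(6LEI) = 62.16/EI
  at 2: point load 110.5 at a = 1.5: Pab(L + a)/(6LEI) = 62.16/EI
  at 1: point load 142.5 at a = 0.75: Pab(L + b)/(6LEI) = 70.14/EI
  at 2: point load 142.5 at a = 0.75: Pab(L + a)/(6LEI) = 50.1/EI
  θ_10 = 132.3/EI,  θ_20 = 112.3/EI
Flexibility coefficients: a unit moment at one end gives L/(3EI) there and L/(6EI) at the far end, so f₁₁ = f₂₂ = 1/EI and f₁₂ = f₂₁ = 0.5/EI.
Compatibility — zero rotation at each built-in end:
  1 M_1 + 0.5 M_2 = 132.3
  0.5 M_1 + 1 M_2 = 112.3
Solving the pair gives M_1 = 101.6 kN·m and M_2 = 61.48 kN·m (hogging).

M_1 = 101.6 kN·m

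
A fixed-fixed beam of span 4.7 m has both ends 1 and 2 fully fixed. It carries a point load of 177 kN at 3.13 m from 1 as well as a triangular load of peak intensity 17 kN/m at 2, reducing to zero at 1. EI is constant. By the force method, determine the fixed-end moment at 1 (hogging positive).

Release both end moments; the primary structure is a simply-supported span 12 with redundants M_1 and M_2.
Simple-span end rotations at 1 and 2 under the given loads:
  at 1: point load 177 at a = 3.13: Pab(L + b)/(6LEI) = 193.4/EI
  at 2: point load 177 at a = 3.13: Pab(L + a)/(6LEI) = 241.5/EI
  at 1: triangular load, peak 17: 7w₀L³/(360EI) = 34.32/EI
  at 2: triangular load, peak 17: w₀L³/(45EI) = 39.22/EI
  θ_10 = 227.7/EI,  θ_20 = 280.7/EI
Flexibility coefficients: a unit moment at one end gives L/(3EI) there and L/(6EI) at the far end, so f₁₁ = f₂₂ = 1.567/EI and f₁₂ = f₂₁ = 0.7833/EI.
Compatibility — zero rotation at each built-in end:
  1.567 M_1 + 0.7833 M_2 = 227.7
  0.7833 M_1 + 1.567 M_2 = 280.7
Solving the pair gives M_1 = 74.34 kN·m and M_2 = 142 kN·m (hogging).

M_1 = 74.34 kN·m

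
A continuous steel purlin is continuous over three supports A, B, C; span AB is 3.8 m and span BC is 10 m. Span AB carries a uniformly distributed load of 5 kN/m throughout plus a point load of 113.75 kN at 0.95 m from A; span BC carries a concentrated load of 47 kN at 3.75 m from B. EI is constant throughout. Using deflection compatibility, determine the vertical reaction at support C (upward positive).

Take M_B as the redundant. Released structure: two simple spans AB and BC with a hinge at B.
End slopes at the hinge B, treating each span as simply supported:
  span AB: UDL 5: wL³/(24EI) = 11.43/EI
  span AB: point load 113.75 at a = 0.95: Pab(L + a)/(6LEI) = 64.16/EI
  span BC: point load 47 at a = 3.75: Pab(L + b)/(6LEI) = 298.3/EI
  relative rotation θ_0 = (75.59 + 298.3)/EI = 373.9/EI
A unit hogging moment at B produces rotation L₁/(3EI) + L₂/(3EI) = 4.6/EI.
Slope continuity at B: θ_0 = M_B·4.6/EI, so M_B = 373.9/4.6 = 81.29 kN·m (hogging).
Span BC, ΣM about C: R_B^{BC}·10 = 293.8 + 81.29, so R_B^{BC} = 37.5 kN and R_C = 47 − 37.5 = 9.496 kN.

R_C = 9.496 kN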